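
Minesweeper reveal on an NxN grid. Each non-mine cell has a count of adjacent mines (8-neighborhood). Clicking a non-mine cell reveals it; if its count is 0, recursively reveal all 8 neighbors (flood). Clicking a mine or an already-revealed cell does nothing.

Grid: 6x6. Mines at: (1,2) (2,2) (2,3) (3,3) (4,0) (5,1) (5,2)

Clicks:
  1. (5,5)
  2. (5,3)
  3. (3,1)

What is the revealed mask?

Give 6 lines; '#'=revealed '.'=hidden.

Click 1 (5,5) count=0: revealed 16 new [(0,3) (0,4) (0,5) (1,3) (1,4) (1,5) (2,4) (2,5) (3,4) (3,5) (4,3) (4,4) (4,5) (5,3) (5,4) (5,5)] -> total=16
Click 2 (5,3) count=1: revealed 0 new [(none)] -> total=16
Click 3 (3,1) count=2: revealed 1 new [(3,1)] -> total=17

Answer: ...###
...###
....##
.#..##
...###
...###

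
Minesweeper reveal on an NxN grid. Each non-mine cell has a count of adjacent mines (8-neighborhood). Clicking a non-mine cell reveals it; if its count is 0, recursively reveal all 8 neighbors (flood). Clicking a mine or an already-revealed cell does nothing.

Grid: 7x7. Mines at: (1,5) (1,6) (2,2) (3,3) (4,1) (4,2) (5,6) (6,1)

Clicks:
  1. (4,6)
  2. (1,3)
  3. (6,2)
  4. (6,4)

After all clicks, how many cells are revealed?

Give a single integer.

Answer: 13

Derivation:
Click 1 (4,6) count=1: revealed 1 new [(4,6)] -> total=1
Click 2 (1,3) count=1: revealed 1 new [(1,3)] -> total=2
Click 3 (6,2) count=1: revealed 1 new [(6,2)] -> total=3
Click 4 (6,4) count=0: revealed 10 new [(4,3) (4,4) (4,5) (5,2) (5,3) (5,4) (5,5) (6,3) (6,4) (6,5)] -> total=13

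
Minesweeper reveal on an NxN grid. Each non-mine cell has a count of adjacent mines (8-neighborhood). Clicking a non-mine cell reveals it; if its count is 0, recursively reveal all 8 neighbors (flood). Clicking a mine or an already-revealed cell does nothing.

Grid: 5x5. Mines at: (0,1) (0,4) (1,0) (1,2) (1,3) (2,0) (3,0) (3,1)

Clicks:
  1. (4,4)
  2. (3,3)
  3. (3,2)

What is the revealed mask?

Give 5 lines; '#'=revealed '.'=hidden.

Answer: .....
.....
..###
..###
..###

Derivation:
Click 1 (4,4) count=0: revealed 9 new [(2,2) (2,3) (2,4) (3,2) (3,3) (3,4) (4,2) (4,3) (4,4)] -> total=9
Click 2 (3,3) count=0: revealed 0 new [(none)] -> total=9
Click 3 (3,2) count=1: revealed 0 new [(none)] -> total=9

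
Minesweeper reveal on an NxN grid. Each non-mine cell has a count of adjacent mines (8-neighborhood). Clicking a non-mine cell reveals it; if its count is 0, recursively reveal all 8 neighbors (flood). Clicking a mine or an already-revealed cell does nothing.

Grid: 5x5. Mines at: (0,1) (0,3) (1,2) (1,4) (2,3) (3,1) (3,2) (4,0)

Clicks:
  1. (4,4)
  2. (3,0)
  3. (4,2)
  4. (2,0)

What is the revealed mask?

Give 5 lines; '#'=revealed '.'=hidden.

Answer: .....
.....
#....
#..##
..###

Derivation:
Click 1 (4,4) count=0: revealed 4 new [(3,3) (3,4) (4,3) (4,4)] -> total=4
Click 2 (3,0) count=2: revealed 1 new [(3,0)] -> total=5
Click 3 (4,2) count=2: revealed 1 new [(4,2)] -> total=6
Click 4 (2,0) count=1: revealed 1 new [(2,0)] -> total=7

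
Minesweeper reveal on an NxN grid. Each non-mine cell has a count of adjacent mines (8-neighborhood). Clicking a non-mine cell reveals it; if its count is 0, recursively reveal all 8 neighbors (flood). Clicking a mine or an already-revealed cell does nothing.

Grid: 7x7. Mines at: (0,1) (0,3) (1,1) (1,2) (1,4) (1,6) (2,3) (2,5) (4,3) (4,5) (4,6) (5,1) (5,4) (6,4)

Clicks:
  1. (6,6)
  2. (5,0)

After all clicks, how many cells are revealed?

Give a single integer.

Click 1 (6,6) count=0: revealed 4 new [(5,5) (5,6) (6,5) (6,6)] -> total=4
Click 2 (5,0) count=1: revealed 1 new [(5,0)] -> total=5

Answer: 5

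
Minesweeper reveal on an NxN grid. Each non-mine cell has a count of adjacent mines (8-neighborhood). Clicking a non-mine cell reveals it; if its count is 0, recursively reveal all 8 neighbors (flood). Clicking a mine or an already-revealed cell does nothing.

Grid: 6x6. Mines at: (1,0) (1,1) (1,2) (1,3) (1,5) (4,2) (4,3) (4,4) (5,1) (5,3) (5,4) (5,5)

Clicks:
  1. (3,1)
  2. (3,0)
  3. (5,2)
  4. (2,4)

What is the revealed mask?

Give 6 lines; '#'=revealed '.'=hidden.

Answer: ......
......
##..#.
##....
##....
..#...

Derivation:
Click 1 (3,1) count=1: revealed 1 new [(3,1)] -> total=1
Click 2 (3,0) count=0: revealed 5 new [(2,0) (2,1) (3,0) (4,0) (4,1)] -> total=6
Click 3 (5,2) count=4: revealed 1 new [(5,2)] -> total=7
Click 4 (2,4) count=2: revealed 1 new [(2,4)] -> total=8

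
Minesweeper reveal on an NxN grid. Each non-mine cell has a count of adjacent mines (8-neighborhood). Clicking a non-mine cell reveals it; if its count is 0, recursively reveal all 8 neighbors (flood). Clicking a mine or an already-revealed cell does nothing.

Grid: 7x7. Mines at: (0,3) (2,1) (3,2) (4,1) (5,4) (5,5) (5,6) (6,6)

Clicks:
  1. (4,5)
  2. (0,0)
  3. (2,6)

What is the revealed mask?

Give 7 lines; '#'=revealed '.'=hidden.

Answer: ###.###
#######
...####
...####
...####
.......
.......

Derivation:
Click 1 (4,5) count=3: revealed 1 new [(4,5)] -> total=1
Click 2 (0,0) count=0: revealed 6 new [(0,0) (0,1) (0,2) (1,0) (1,1) (1,2)] -> total=7
Click 3 (2,6) count=0: revealed 18 new [(0,4) (0,5) (0,6) (1,3) (1,4) (1,5) (1,6) (2,3) (2,4) (2,5) (2,6) (3,3) (3,4) (3,5) (3,6) (4,3) (4,4) (4,6)] -> total=25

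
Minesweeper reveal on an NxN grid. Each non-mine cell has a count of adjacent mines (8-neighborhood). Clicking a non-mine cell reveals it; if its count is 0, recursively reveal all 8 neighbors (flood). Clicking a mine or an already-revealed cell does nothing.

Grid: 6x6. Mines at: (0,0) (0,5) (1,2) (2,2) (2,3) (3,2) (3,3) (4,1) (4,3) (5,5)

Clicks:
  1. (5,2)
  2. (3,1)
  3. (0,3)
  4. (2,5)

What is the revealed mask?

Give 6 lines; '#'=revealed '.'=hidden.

Click 1 (5,2) count=2: revealed 1 new [(5,2)] -> total=1
Click 2 (3,1) count=3: revealed 1 new [(3,1)] -> total=2
Click 3 (0,3) count=1: revealed 1 new [(0,3)] -> total=3
Click 4 (2,5) count=0: revealed 8 new [(1,4) (1,5) (2,4) (2,5) (3,4) (3,5) (4,4) (4,5)] -> total=11

Answer: ...#..
....##
....##
.#..##
....##
..#...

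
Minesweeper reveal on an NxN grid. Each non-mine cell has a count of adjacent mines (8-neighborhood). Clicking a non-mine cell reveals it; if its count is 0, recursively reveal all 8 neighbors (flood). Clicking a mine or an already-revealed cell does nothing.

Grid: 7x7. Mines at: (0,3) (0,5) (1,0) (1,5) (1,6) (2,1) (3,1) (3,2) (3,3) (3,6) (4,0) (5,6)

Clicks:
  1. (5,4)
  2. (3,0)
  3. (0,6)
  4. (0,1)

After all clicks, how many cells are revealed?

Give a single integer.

Click 1 (5,4) count=0: revealed 17 new [(4,1) (4,2) (4,3) (4,4) (4,5) (5,0) (5,1) (5,2) (5,3) (5,4) (5,5) (6,0) (6,1) (6,2) (6,3) (6,4) (6,5)] -> total=17
Click 2 (3,0) count=3: revealed 1 new [(3,0)] -> total=18
Click 3 (0,6) count=3: revealed 1 new [(0,6)] -> total=19
Click 4 (0,1) count=1: revealed 1 new [(0,1)] -> total=20

Answer: 20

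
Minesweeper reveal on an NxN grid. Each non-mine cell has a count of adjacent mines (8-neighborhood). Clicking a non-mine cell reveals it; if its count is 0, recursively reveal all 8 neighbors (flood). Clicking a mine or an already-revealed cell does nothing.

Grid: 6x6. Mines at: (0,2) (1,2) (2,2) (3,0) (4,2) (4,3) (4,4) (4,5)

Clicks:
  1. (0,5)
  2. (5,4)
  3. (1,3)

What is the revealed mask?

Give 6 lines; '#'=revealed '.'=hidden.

Click 1 (0,5) count=0: revealed 12 new [(0,3) (0,4) (0,5) (1,3) (1,4) (1,5) (2,3) (2,4) (2,5) (3,3) (3,4) (3,5)] -> total=12
Click 2 (5,4) count=3: revealed 1 new [(5,4)] -> total=13
Click 3 (1,3) count=3: revealed 0 new [(none)] -> total=13

Answer: ...###
...###
...###
...###
......
....#.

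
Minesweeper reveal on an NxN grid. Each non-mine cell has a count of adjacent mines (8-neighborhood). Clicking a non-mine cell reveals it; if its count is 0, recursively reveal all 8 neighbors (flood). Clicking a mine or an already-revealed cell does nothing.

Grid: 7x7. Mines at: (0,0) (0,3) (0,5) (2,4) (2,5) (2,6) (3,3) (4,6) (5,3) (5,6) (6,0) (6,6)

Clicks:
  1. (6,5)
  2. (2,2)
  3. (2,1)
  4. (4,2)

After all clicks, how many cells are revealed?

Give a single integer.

Answer: 16

Derivation:
Click 1 (6,5) count=2: revealed 1 new [(6,5)] -> total=1
Click 2 (2,2) count=1: revealed 1 new [(2,2)] -> total=2
Click 3 (2,1) count=0: revealed 14 new [(1,0) (1,1) (1,2) (2,0) (2,1) (3,0) (3,1) (3,2) (4,0) (4,1) (4,2) (5,0) (5,1) (5,2)] -> total=16
Click 4 (4,2) count=2: revealed 0 new [(none)] -> total=16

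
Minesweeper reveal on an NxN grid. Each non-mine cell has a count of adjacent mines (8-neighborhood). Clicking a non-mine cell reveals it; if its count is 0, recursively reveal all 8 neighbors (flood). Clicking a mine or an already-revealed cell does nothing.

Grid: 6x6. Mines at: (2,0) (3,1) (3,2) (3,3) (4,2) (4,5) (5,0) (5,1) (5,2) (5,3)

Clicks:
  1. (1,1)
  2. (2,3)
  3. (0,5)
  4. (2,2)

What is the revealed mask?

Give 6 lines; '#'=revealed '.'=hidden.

Answer: ######
######
.#####
....##
......
......

Derivation:
Click 1 (1,1) count=1: revealed 1 new [(1,1)] -> total=1
Click 2 (2,3) count=2: revealed 1 new [(2,3)] -> total=2
Click 3 (0,5) count=0: revealed 17 new [(0,0) (0,1) (0,2) (0,3) (0,4) (0,5) (1,0) (1,2) (1,3) (1,4) (1,5) (2,1) (2,2) (2,4) (2,5) (3,4) (3,5)] -> total=19
Click 4 (2,2) count=3: revealed 0 new [(none)] -> total=19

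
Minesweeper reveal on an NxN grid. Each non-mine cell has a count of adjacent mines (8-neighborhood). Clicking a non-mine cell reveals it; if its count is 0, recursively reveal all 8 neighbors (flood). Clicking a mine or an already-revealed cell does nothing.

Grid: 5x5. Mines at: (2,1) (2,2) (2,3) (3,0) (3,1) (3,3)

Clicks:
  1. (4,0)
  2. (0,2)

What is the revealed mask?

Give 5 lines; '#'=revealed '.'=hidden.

Click 1 (4,0) count=2: revealed 1 new [(4,0)] -> total=1
Click 2 (0,2) count=0: revealed 10 new [(0,0) (0,1) (0,2) (0,3) (0,4) (1,0) (1,1) (1,2) (1,3) (1,4)] -> total=11

Answer: #####
#####
.....
.....
#....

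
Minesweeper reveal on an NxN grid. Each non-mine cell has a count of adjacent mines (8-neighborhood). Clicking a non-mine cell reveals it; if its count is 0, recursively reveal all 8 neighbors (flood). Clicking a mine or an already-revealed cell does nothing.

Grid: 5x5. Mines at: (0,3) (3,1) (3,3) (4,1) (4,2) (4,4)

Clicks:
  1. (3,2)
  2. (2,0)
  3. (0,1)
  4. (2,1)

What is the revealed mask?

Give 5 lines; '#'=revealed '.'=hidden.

Click 1 (3,2) count=4: revealed 1 new [(3,2)] -> total=1
Click 2 (2,0) count=1: revealed 1 new [(2,0)] -> total=2
Click 3 (0,1) count=0: revealed 8 new [(0,0) (0,1) (0,2) (1,0) (1,1) (1,2) (2,1) (2,2)] -> total=10
Click 4 (2,1) count=1: revealed 0 new [(none)] -> total=10

Answer: ###..
###..
###..
..#..
.....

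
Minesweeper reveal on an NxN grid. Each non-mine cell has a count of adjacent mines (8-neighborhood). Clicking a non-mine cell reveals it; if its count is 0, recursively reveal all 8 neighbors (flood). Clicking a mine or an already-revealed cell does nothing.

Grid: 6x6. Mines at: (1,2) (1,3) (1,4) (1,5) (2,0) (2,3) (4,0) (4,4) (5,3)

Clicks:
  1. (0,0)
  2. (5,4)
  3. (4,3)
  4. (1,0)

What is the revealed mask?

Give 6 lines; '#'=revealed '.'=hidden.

Answer: ##....
##....
......
......
...#..
....#.

Derivation:
Click 1 (0,0) count=0: revealed 4 new [(0,0) (0,1) (1,0) (1,1)] -> total=4
Click 2 (5,4) count=2: revealed 1 new [(5,4)] -> total=5
Click 3 (4,3) count=2: revealed 1 new [(4,3)] -> total=6
Click 4 (1,0) count=1: revealed 0 new [(none)] -> total=6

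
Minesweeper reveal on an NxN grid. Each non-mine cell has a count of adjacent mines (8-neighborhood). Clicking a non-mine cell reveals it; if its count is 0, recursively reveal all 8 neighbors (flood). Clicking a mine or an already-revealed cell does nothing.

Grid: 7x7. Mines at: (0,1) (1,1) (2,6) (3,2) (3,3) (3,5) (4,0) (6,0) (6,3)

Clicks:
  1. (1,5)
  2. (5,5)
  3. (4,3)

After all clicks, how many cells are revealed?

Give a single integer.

Click 1 (1,5) count=1: revealed 1 new [(1,5)] -> total=1
Click 2 (5,5) count=0: revealed 9 new [(4,4) (4,5) (4,6) (5,4) (5,5) (5,6) (6,4) (6,5) (6,6)] -> total=10
Click 3 (4,3) count=2: revealed 1 new [(4,3)] -> total=11

Answer: 11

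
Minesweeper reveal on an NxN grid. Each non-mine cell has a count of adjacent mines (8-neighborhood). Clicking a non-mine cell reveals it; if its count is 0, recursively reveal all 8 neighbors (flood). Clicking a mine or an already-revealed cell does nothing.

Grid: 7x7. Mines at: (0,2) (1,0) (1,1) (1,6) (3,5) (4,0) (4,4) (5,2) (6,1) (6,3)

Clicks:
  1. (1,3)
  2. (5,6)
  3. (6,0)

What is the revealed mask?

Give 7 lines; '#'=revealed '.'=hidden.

Answer: .......
...#...
.......
.......
.....##
....###
#...###

Derivation:
Click 1 (1,3) count=1: revealed 1 new [(1,3)] -> total=1
Click 2 (5,6) count=0: revealed 8 new [(4,5) (4,6) (5,4) (5,5) (5,6) (6,4) (6,5) (6,6)] -> total=9
Click 3 (6,0) count=1: revealed 1 new [(6,0)] -> total=10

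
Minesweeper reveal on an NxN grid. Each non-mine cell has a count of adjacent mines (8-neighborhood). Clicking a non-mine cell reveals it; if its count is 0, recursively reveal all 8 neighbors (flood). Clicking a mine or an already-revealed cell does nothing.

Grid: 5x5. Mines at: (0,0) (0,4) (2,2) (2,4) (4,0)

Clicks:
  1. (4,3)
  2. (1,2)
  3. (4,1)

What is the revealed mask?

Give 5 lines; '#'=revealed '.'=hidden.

Answer: .....
..#..
.....
.####
.####

Derivation:
Click 1 (4,3) count=0: revealed 8 new [(3,1) (3,2) (3,3) (3,4) (4,1) (4,2) (4,3) (4,4)] -> total=8
Click 2 (1,2) count=1: revealed 1 new [(1,2)] -> total=9
Click 3 (4,1) count=1: revealed 0 new [(none)] -> total=9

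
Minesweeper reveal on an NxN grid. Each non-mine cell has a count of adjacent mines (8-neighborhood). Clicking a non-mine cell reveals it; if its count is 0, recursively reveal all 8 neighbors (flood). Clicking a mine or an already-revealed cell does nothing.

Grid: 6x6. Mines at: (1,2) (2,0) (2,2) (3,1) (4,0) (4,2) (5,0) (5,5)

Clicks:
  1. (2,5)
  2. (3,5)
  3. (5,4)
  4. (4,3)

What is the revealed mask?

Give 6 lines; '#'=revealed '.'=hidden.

Click 1 (2,5) count=0: revealed 15 new [(0,3) (0,4) (0,5) (1,3) (1,4) (1,5) (2,3) (2,4) (2,5) (3,3) (3,4) (3,5) (4,3) (4,4) (4,5)] -> total=15
Click 2 (3,5) count=0: revealed 0 new [(none)] -> total=15
Click 3 (5,4) count=1: revealed 1 new [(5,4)] -> total=16
Click 4 (4,3) count=1: revealed 0 new [(none)] -> total=16

Answer: ...###
...###
...###
...###
...###
....#.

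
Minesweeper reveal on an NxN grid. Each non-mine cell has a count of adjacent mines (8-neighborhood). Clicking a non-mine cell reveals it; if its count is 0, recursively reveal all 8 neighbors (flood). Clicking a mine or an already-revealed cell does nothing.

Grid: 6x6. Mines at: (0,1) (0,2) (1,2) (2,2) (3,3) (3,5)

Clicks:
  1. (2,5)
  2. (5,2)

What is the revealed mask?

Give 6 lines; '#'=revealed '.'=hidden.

Click 1 (2,5) count=1: revealed 1 new [(2,5)] -> total=1
Click 2 (5,2) count=0: revealed 19 new [(1,0) (1,1) (2,0) (2,1) (3,0) (3,1) (3,2) (4,0) (4,1) (4,2) (4,3) (4,4) (4,5) (5,0) (5,1) (5,2) (5,3) (5,4) (5,5)] -> total=20

Answer: ......
##....
##...#
###...
######
######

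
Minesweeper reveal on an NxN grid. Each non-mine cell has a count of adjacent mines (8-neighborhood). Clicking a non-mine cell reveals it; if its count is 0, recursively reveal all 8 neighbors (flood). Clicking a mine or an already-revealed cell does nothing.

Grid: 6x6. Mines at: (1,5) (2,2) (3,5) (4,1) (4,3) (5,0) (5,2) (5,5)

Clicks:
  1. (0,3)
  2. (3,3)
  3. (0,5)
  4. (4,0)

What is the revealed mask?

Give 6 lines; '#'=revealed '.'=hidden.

Answer: ######
#####.
##....
##.#..
#.....
......

Derivation:
Click 1 (0,3) count=0: revealed 14 new [(0,0) (0,1) (0,2) (0,3) (0,4) (1,0) (1,1) (1,2) (1,3) (1,4) (2,0) (2,1) (3,0) (3,1)] -> total=14
Click 2 (3,3) count=2: revealed 1 new [(3,3)] -> total=15
Click 3 (0,5) count=1: revealed 1 new [(0,5)] -> total=16
Click 4 (4,0) count=2: revealed 1 new [(4,0)] -> total=17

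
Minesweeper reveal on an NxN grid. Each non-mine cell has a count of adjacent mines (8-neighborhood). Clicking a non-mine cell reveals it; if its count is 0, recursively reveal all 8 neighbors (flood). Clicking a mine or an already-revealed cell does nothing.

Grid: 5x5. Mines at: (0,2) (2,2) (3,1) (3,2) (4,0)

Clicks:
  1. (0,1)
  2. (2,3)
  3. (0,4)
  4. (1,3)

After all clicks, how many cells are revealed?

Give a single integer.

Click 1 (0,1) count=1: revealed 1 new [(0,1)] -> total=1
Click 2 (2,3) count=2: revealed 1 new [(2,3)] -> total=2
Click 3 (0,4) count=0: revealed 9 new [(0,3) (0,4) (1,3) (1,4) (2,4) (3,3) (3,4) (4,3) (4,4)] -> total=11
Click 4 (1,3) count=2: revealed 0 new [(none)] -> total=11

Answer: 11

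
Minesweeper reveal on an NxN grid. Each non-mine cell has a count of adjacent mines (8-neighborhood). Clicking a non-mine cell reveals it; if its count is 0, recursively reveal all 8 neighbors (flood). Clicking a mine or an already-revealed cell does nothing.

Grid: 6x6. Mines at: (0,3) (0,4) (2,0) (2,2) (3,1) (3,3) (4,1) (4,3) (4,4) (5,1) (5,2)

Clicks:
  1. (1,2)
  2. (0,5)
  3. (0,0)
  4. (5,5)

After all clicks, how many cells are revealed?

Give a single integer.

Answer: 8

Derivation:
Click 1 (1,2) count=2: revealed 1 new [(1,2)] -> total=1
Click 2 (0,5) count=1: revealed 1 new [(0,5)] -> total=2
Click 3 (0,0) count=0: revealed 5 new [(0,0) (0,1) (0,2) (1,0) (1,1)] -> total=7
Click 4 (5,5) count=1: revealed 1 new [(5,5)] -> total=8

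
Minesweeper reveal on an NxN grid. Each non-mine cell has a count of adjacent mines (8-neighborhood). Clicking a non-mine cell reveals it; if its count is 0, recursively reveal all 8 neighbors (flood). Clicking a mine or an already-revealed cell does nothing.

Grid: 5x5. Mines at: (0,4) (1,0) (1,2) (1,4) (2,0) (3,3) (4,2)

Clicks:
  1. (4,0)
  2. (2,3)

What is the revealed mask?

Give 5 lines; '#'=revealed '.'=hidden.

Answer: .....
.....
...#.
##...
##...

Derivation:
Click 1 (4,0) count=0: revealed 4 new [(3,0) (3,1) (4,0) (4,1)] -> total=4
Click 2 (2,3) count=3: revealed 1 new [(2,3)] -> total=5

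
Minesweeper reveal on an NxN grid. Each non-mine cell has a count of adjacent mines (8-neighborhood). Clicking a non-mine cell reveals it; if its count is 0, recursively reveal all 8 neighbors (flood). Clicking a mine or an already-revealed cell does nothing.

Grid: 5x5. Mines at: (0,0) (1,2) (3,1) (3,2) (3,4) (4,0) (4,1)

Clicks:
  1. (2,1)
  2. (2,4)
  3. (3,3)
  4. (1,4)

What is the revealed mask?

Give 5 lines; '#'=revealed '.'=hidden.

Click 1 (2,1) count=3: revealed 1 new [(2,1)] -> total=1
Click 2 (2,4) count=1: revealed 1 new [(2,4)] -> total=2
Click 3 (3,3) count=2: revealed 1 new [(3,3)] -> total=3
Click 4 (1,4) count=0: revealed 5 new [(0,3) (0,4) (1,3) (1,4) (2,3)] -> total=8

Answer: ...##
...##
.#.##
...#.
.....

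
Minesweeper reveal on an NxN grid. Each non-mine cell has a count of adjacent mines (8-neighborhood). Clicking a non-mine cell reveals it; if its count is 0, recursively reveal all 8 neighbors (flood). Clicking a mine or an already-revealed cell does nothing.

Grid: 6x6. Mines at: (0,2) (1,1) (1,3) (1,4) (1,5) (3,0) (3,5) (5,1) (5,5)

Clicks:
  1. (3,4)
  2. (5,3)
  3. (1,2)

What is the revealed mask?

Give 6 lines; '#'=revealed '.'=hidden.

Answer: ......
..#...
.####.
.####.
.####.
..###.

Derivation:
Click 1 (3,4) count=1: revealed 1 new [(3,4)] -> total=1
Click 2 (5,3) count=0: revealed 14 new [(2,1) (2,2) (2,3) (2,4) (3,1) (3,2) (3,3) (4,1) (4,2) (4,3) (4,4) (5,2) (5,3) (5,4)] -> total=15
Click 3 (1,2) count=3: revealed 1 new [(1,2)] -> total=16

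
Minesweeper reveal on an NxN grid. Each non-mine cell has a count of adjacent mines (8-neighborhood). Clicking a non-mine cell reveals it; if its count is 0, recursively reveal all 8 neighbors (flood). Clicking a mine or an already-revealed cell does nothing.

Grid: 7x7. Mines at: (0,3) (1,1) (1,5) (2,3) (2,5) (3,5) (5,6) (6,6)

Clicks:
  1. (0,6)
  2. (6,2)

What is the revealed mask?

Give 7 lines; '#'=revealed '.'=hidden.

Answer: ......#
.......
###....
#####..
######.
######.
######.

Derivation:
Click 1 (0,6) count=1: revealed 1 new [(0,6)] -> total=1
Click 2 (6,2) count=0: revealed 26 new [(2,0) (2,1) (2,2) (3,0) (3,1) (3,2) (3,3) (3,4) (4,0) (4,1) (4,2) (4,3) (4,4) (4,5) (5,0) (5,1) (5,2) (5,3) (5,4) (5,5) (6,0) (6,1) (6,2) (6,3) (6,4) (6,5)] -> total=27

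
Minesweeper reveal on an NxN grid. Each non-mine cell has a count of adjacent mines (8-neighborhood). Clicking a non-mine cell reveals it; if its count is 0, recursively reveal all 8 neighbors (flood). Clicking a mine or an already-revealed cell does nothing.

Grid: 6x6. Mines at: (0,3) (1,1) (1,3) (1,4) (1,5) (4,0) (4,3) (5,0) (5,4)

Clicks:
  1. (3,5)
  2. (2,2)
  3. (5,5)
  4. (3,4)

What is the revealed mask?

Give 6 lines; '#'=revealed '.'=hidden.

Answer: ......
......
..#.##
....##
....##
.....#

Derivation:
Click 1 (3,5) count=0: revealed 6 new [(2,4) (2,5) (3,4) (3,5) (4,4) (4,5)] -> total=6
Click 2 (2,2) count=2: revealed 1 new [(2,2)] -> total=7
Click 3 (5,5) count=1: revealed 1 new [(5,5)] -> total=8
Click 4 (3,4) count=1: revealed 0 new [(none)] -> total=8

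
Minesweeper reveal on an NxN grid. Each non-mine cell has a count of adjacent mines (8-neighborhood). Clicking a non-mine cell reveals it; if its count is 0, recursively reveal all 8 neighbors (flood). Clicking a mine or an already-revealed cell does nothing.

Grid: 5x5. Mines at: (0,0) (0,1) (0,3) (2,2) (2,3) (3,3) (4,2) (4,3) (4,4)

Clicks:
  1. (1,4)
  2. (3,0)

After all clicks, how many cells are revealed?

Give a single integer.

Answer: 9

Derivation:
Click 1 (1,4) count=2: revealed 1 new [(1,4)] -> total=1
Click 2 (3,0) count=0: revealed 8 new [(1,0) (1,1) (2,0) (2,1) (3,0) (3,1) (4,0) (4,1)] -> total=9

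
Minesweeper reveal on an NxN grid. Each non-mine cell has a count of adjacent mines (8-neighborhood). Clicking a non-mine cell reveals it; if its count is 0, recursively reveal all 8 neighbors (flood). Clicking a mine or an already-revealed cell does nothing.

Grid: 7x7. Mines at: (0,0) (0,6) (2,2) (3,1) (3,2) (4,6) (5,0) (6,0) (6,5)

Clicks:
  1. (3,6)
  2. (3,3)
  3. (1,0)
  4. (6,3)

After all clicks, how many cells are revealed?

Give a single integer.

Answer: 34

Derivation:
Click 1 (3,6) count=1: revealed 1 new [(3,6)] -> total=1
Click 2 (3,3) count=2: revealed 1 new [(3,3)] -> total=2
Click 3 (1,0) count=1: revealed 1 new [(1,0)] -> total=3
Click 4 (6,3) count=0: revealed 31 new [(0,1) (0,2) (0,3) (0,4) (0,5) (1,1) (1,2) (1,3) (1,4) (1,5) (1,6) (2,3) (2,4) (2,5) (2,6) (3,4) (3,5) (4,1) (4,2) (4,3) (4,4) (4,5) (5,1) (5,2) (5,3) (5,4) (5,5) (6,1) (6,2) (6,3) (6,4)] -> total=34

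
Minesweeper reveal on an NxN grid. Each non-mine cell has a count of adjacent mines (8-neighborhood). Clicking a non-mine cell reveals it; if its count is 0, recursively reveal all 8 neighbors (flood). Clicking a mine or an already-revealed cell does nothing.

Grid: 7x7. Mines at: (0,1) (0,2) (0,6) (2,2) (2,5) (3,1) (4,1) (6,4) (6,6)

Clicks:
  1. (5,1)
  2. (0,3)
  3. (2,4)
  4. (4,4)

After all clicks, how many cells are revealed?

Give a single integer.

Answer: 18

Derivation:
Click 1 (5,1) count=1: revealed 1 new [(5,1)] -> total=1
Click 2 (0,3) count=1: revealed 1 new [(0,3)] -> total=2
Click 3 (2,4) count=1: revealed 1 new [(2,4)] -> total=3
Click 4 (4,4) count=0: revealed 15 new [(3,2) (3,3) (3,4) (3,5) (3,6) (4,2) (4,3) (4,4) (4,5) (4,6) (5,2) (5,3) (5,4) (5,5) (5,6)] -> total=18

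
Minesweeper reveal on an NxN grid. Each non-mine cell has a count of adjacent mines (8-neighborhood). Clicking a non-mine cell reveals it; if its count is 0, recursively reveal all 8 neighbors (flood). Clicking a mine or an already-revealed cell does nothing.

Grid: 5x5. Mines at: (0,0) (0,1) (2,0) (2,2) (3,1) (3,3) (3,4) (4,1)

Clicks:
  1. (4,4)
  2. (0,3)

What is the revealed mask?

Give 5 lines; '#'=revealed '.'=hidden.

Click 1 (4,4) count=2: revealed 1 new [(4,4)] -> total=1
Click 2 (0,3) count=0: revealed 8 new [(0,2) (0,3) (0,4) (1,2) (1,3) (1,4) (2,3) (2,4)] -> total=9

Answer: ..###
..###
...##
.....
....#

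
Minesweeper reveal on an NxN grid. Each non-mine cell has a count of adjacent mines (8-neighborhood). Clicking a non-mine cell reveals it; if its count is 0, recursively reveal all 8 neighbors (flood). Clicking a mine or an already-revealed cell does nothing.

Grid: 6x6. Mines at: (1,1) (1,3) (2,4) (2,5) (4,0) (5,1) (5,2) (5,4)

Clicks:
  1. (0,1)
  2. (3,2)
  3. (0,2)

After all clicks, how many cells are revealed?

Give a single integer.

Click 1 (0,1) count=1: revealed 1 new [(0,1)] -> total=1
Click 2 (3,2) count=0: revealed 9 new [(2,1) (2,2) (2,3) (3,1) (3,2) (3,3) (4,1) (4,2) (4,3)] -> total=10
Click 3 (0,2) count=2: revealed 1 new [(0,2)] -> total=11

Answer: 11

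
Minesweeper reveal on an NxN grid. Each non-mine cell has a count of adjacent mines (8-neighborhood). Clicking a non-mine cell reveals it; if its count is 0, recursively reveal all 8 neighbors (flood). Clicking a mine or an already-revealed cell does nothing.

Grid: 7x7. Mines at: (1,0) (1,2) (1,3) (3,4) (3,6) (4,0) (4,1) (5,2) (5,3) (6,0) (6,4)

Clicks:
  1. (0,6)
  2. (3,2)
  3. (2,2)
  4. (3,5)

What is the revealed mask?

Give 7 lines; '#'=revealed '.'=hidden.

Answer: ....###
....###
..#.###
..#..#.
.......
.......
.......

Derivation:
Click 1 (0,6) count=0: revealed 9 new [(0,4) (0,5) (0,6) (1,4) (1,5) (1,6) (2,4) (2,5) (2,6)] -> total=9
Click 2 (3,2) count=1: revealed 1 new [(3,2)] -> total=10
Click 3 (2,2) count=2: revealed 1 new [(2,2)] -> total=11
Click 4 (3,5) count=2: revealed 1 new [(3,5)] -> total=12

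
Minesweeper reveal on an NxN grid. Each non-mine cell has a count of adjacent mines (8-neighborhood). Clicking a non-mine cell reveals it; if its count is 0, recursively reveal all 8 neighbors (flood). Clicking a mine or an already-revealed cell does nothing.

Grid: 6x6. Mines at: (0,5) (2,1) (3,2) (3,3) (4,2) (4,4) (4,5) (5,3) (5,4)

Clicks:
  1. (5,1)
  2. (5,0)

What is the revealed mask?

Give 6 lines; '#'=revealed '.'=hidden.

Click 1 (5,1) count=1: revealed 1 new [(5,1)] -> total=1
Click 2 (5,0) count=0: revealed 5 new [(3,0) (3,1) (4,0) (4,1) (5,0)] -> total=6

Answer: ......
......
......
##....
##....
##....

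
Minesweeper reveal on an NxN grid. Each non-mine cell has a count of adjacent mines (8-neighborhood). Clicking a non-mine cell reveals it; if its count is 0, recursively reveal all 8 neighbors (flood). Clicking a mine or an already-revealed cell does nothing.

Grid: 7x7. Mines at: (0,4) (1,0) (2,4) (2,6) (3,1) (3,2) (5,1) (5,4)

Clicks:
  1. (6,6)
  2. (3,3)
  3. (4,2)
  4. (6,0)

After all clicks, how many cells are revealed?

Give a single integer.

Answer: 11

Derivation:
Click 1 (6,6) count=0: revealed 8 new [(3,5) (3,6) (4,5) (4,6) (5,5) (5,6) (6,5) (6,6)] -> total=8
Click 2 (3,3) count=2: revealed 1 new [(3,3)] -> total=9
Click 3 (4,2) count=3: revealed 1 new [(4,2)] -> total=10
Click 4 (6,0) count=1: revealed 1 new [(6,0)] -> total=11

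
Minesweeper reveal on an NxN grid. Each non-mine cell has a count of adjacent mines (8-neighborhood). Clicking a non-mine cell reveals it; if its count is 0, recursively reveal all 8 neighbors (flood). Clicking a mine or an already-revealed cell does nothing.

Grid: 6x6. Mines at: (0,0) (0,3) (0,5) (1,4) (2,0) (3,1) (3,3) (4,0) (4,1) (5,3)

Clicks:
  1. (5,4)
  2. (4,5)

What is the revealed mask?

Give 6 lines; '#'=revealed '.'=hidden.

Answer: ......
......
....##
....##
....##
....##

Derivation:
Click 1 (5,4) count=1: revealed 1 new [(5,4)] -> total=1
Click 2 (4,5) count=0: revealed 7 new [(2,4) (2,5) (3,4) (3,5) (4,4) (4,5) (5,5)] -> total=8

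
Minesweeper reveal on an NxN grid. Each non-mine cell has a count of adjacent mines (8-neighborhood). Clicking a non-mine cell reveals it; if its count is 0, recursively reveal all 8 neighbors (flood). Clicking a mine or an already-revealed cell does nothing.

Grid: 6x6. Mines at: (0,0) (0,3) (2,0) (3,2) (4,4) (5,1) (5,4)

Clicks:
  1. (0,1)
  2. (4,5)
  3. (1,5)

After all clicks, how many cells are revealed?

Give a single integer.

Answer: 13

Derivation:
Click 1 (0,1) count=1: revealed 1 new [(0,1)] -> total=1
Click 2 (4,5) count=2: revealed 1 new [(4,5)] -> total=2
Click 3 (1,5) count=0: revealed 11 new [(0,4) (0,5) (1,3) (1,4) (1,5) (2,3) (2,4) (2,5) (3,3) (3,4) (3,5)] -> total=13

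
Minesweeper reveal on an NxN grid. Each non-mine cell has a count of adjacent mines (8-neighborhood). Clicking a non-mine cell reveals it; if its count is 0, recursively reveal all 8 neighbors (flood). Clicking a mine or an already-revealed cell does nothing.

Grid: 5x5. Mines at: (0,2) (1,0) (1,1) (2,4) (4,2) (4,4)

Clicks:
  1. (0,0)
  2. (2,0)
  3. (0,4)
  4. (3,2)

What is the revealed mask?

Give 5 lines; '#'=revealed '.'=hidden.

Click 1 (0,0) count=2: revealed 1 new [(0,0)] -> total=1
Click 2 (2,0) count=2: revealed 1 new [(2,0)] -> total=2
Click 3 (0,4) count=0: revealed 4 new [(0,3) (0,4) (1,3) (1,4)] -> total=6
Click 4 (3,2) count=1: revealed 1 new [(3,2)] -> total=7

Answer: #..##
...##
#....
..#..
.....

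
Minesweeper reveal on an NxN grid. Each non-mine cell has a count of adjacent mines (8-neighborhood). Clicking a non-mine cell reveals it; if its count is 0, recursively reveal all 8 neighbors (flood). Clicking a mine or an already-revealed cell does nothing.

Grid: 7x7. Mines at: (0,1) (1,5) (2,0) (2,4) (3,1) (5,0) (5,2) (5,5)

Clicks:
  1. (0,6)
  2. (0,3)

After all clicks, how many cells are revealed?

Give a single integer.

Answer: 7

Derivation:
Click 1 (0,6) count=1: revealed 1 new [(0,6)] -> total=1
Click 2 (0,3) count=0: revealed 6 new [(0,2) (0,3) (0,4) (1,2) (1,3) (1,4)] -> total=7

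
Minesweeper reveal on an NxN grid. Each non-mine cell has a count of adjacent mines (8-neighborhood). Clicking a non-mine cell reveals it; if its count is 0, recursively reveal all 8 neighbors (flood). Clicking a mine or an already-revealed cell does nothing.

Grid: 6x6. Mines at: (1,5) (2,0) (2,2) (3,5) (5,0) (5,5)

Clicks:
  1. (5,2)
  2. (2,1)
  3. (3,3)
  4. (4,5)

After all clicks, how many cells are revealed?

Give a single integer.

Click 1 (5,2) count=0: revealed 12 new [(3,1) (3,2) (3,3) (3,4) (4,1) (4,2) (4,3) (4,4) (5,1) (5,2) (5,3) (5,4)] -> total=12
Click 2 (2,1) count=2: revealed 1 new [(2,1)] -> total=13
Click 3 (3,3) count=1: revealed 0 new [(none)] -> total=13
Click 4 (4,5) count=2: revealed 1 new [(4,5)] -> total=14

Answer: 14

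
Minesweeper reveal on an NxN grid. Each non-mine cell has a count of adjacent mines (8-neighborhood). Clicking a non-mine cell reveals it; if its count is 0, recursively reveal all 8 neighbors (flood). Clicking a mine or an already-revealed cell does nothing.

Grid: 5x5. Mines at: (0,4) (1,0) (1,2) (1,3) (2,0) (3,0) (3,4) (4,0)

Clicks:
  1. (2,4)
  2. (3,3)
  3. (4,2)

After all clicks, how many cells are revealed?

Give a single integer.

Click 1 (2,4) count=2: revealed 1 new [(2,4)] -> total=1
Click 2 (3,3) count=1: revealed 1 new [(3,3)] -> total=2
Click 3 (4,2) count=0: revealed 8 new [(2,1) (2,2) (2,3) (3,1) (3,2) (4,1) (4,2) (4,3)] -> total=10

Answer: 10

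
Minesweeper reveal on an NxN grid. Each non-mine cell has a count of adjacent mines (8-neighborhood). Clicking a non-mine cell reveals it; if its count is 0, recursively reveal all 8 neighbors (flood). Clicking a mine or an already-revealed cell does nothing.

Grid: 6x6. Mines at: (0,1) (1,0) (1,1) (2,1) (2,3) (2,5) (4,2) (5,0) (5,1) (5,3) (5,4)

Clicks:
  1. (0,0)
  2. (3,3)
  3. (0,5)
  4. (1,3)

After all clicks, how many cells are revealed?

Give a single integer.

Click 1 (0,0) count=3: revealed 1 new [(0,0)] -> total=1
Click 2 (3,3) count=2: revealed 1 new [(3,3)] -> total=2
Click 3 (0,5) count=0: revealed 8 new [(0,2) (0,3) (0,4) (0,5) (1,2) (1,3) (1,4) (1,5)] -> total=10
Click 4 (1,3) count=1: revealed 0 new [(none)] -> total=10

Answer: 10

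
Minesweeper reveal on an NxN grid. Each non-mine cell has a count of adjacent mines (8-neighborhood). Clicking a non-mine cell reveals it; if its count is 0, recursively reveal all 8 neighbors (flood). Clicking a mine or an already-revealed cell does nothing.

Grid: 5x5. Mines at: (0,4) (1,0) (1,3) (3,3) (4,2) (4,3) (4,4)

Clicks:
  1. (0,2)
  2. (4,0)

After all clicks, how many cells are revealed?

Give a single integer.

Click 1 (0,2) count=1: revealed 1 new [(0,2)] -> total=1
Click 2 (4,0) count=0: revealed 6 new [(2,0) (2,1) (3,0) (3,1) (4,0) (4,1)] -> total=7

Answer: 7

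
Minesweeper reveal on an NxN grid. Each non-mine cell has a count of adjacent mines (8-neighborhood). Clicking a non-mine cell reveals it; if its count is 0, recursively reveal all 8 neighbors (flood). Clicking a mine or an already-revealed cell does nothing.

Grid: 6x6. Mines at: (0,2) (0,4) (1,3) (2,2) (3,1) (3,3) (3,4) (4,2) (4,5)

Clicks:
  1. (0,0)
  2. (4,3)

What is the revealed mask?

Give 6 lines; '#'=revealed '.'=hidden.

Answer: ##....
##....
##....
......
...#..
......

Derivation:
Click 1 (0,0) count=0: revealed 6 new [(0,0) (0,1) (1,0) (1,1) (2,0) (2,1)] -> total=6
Click 2 (4,3) count=3: revealed 1 new [(4,3)] -> total=7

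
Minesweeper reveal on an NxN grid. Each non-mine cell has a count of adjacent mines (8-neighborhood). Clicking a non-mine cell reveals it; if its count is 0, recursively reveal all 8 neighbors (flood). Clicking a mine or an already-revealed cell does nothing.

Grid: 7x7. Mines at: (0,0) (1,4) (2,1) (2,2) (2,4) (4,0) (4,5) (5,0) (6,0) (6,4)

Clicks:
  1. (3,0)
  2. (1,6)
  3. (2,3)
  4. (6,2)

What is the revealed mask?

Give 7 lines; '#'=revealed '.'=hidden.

Click 1 (3,0) count=2: revealed 1 new [(3,0)] -> total=1
Click 2 (1,6) count=0: revealed 8 new [(0,5) (0,6) (1,5) (1,6) (2,5) (2,6) (3,5) (3,6)] -> total=9
Click 3 (2,3) count=3: revealed 1 new [(2,3)] -> total=10
Click 4 (6,2) count=0: revealed 15 new [(3,1) (3,2) (3,3) (3,4) (4,1) (4,2) (4,3) (4,4) (5,1) (5,2) (5,3) (5,4) (6,1) (6,2) (6,3)] -> total=25

Answer: .....##
.....##
...#.##
#######
.####..
.####..
.###...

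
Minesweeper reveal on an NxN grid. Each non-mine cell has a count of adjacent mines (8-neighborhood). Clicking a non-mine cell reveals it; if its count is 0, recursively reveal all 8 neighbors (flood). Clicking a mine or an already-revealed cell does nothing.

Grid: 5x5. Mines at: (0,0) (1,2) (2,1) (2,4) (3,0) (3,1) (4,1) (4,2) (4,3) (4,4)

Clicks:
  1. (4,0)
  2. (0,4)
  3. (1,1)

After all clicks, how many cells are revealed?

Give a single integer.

Answer: 6

Derivation:
Click 1 (4,0) count=3: revealed 1 new [(4,0)] -> total=1
Click 2 (0,4) count=0: revealed 4 new [(0,3) (0,4) (1,3) (1,4)] -> total=5
Click 3 (1,1) count=3: revealed 1 new [(1,1)] -> total=6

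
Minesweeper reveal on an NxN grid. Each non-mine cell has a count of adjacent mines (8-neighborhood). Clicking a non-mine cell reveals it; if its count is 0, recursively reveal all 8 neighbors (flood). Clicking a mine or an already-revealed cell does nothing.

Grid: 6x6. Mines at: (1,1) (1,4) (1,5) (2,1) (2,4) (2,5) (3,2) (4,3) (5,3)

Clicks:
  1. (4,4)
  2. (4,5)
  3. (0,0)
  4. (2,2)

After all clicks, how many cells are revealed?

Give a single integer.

Click 1 (4,4) count=2: revealed 1 new [(4,4)] -> total=1
Click 2 (4,5) count=0: revealed 5 new [(3,4) (3,5) (4,5) (5,4) (5,5)] -> total=6
Click 3 (0,0) count=1: revealed 1 new [(0,0)] -> total=7
Click 4 (2,2) count=3: revealed 1 new [(2,2)] -> total=8

Answer: 8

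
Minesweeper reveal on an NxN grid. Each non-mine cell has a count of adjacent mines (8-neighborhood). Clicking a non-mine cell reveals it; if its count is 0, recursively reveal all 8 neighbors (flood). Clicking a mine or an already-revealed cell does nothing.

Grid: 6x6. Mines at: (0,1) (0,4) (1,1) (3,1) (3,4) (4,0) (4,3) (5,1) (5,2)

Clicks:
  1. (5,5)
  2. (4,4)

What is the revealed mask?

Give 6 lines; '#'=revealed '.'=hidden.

Answer: ......
......
......
......
....##
....##

Derivation:
Click 1 (5,5) count=0: revealed 4 new [(4,4) (4,5) (5,4) (5,5)] -> total=4
Click 2 (4,4) count=2: revealed 0 new [(none)] -> total=4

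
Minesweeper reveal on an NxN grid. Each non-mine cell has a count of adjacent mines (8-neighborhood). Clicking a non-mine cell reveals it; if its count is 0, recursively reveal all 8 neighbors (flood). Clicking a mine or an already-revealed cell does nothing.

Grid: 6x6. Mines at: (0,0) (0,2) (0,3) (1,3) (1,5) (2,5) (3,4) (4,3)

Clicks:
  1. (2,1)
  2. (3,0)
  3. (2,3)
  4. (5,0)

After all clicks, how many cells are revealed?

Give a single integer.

Click 1 (2,1) count=0: revealed 15 new [(1,0) (1,1) (1,2) (2,0) (2,1) (2,2) (3,0) (3,1) (3,2) (4,0) (4,1) (4,2) (5,0) (5,1) (5,2)] -> total=15
Click 2 (3,0) count=0: revealed 0 new [(none)] -> total=15
Click 3 (2,3) count=2: revealed 1 new [(2,3)] -> total=16
Click 4 (5,0) count=0: revealed 0 new [(none)] -> total=16

Answer: 16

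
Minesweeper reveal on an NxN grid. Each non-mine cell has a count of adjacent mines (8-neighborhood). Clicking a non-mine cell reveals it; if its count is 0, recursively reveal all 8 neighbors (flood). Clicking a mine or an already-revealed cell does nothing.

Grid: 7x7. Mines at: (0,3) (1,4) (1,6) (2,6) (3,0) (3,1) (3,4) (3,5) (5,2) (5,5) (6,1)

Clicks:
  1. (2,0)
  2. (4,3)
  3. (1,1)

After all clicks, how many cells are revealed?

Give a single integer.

Click 1 (2,0) count=2: revealed 1 new [(2,0)] -> total=1
Click 2 (4,3) count=2: revealed 1 new [(4,3)] -> total=2
Click 3 (1,1) count=0: revealed 8 new [(0,0) (0,1) (0,2) (1,0) (1,1) (1,2) (2,1) (2,2)] -> total=10

Answer: 10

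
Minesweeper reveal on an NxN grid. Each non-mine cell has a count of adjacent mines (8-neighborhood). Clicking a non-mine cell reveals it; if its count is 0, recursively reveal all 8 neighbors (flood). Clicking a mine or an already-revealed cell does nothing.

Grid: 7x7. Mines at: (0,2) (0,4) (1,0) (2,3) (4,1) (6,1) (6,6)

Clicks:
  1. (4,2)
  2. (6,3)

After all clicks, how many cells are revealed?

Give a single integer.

Answer: 27

Derivation:
Click 1 (4,2) count=1: revealed 1 new [(4,2)] -> total=1
Click 2 (6,3) count=0: revealed 26 new [(0,5) (0,6) (1,4) (1,5) (1,6) (2,4) (2,5) (2,6) (3,2) (3,3) (3,4) (3,5) (3,6) (4,3) (4,4) (4,5) (4,6) (5,2) (5,3) (5,4) (5,5) (5,6) (6,2) (6,3) (6,4) (6,5)] -> total=27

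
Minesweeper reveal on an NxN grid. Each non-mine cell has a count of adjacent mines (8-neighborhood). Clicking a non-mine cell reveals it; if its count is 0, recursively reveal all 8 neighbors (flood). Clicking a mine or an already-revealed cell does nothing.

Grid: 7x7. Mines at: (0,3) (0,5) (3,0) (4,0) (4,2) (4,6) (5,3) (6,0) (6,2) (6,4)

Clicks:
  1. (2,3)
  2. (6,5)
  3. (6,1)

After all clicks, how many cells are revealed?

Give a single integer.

Click 1 (2,3) count=0: revealed 26 new [(0,0) (0,1) (0,2) (1,0) (1,1) (1,2) (1,3) (1,4) (1,5) (1,6) (2,0) (2,1) (2,2) (2,3) (2,4) (2,5) (2,6) (3,1) (3,2) (3,3) (3,4) (3,5) (3,6) (4,3) (4,4) (4,5)] -> total=26
Click 2 (6,5) count=1: revealed 1 new [(6,5)] -> total=27
Click 3 (6,1) count=2: revealed 1 new [(6,1)] -> total=28

Answer: 28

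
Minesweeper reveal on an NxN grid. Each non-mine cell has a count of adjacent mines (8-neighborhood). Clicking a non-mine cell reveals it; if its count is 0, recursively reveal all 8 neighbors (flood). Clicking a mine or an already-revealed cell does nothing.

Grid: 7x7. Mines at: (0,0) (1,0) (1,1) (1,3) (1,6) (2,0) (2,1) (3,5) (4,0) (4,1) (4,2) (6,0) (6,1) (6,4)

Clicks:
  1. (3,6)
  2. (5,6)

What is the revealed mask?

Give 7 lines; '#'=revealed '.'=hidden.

Answer: .......
.......
.......
......#
.....##
.....##
.....##

Derivation:
Click 1 (3,6) count=1: revealed 1 new [(3,6)] -> total=1
Click 2 (5,6) count=0: revealed 6 new [(4,5) (4,6) (5,5) (5,6) (6,5) (6,6)] -> total=7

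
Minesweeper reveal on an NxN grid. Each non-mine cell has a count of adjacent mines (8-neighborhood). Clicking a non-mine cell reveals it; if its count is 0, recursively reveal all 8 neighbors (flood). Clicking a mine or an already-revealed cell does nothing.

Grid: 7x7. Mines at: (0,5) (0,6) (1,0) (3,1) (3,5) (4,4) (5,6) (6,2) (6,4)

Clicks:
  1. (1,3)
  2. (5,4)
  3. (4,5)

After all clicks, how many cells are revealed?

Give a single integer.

Click 1 (1,3) count=0: revealed 15 new [(0,1) (0,2) (0,3) (0,4) (1,1) (1,2) (1,3) (1,4) (2,1) (2,2) (2,3) (2,4) (3,2) (3,3) (3,4)] -> total=15
Click 2 (5,4) count=2: revealed 1 new [(5,4)] -> total=16
Click 3 (4,5) count=3: revealed 1 new [(4,5)] -> total=17

Answer: 17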